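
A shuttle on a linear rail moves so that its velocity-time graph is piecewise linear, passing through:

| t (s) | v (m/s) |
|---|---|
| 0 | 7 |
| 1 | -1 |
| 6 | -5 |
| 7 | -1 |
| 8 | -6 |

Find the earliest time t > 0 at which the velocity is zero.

t = 0.875 s

v changes sign on 0–1 s (from 7 to -1); the graph is linear there, so v = 0 at t = 0 + (-7)·(1 − 0)/(-1 − 7) = 0.875 s.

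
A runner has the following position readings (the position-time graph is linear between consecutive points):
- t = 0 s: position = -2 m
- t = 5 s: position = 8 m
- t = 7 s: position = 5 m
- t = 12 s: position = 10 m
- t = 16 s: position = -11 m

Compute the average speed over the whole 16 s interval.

Average speed = (total path length)/(elapsed time); on a piecewise-linear x-t graph the path length is Σ|Δx|.
0–5 s: |Δx| = |8 − -2| = 10 m
5–7 s: |Δx| = |5 − 8| = 3 m
7–12 s: |Δx| = |10 − 5| = 5 m
12–16 s: |Δx| = |-11 − 10| = 21 m
Total path = 39 m; average speed = 39/16 = 2.4375 m/s.

2.4375 m/s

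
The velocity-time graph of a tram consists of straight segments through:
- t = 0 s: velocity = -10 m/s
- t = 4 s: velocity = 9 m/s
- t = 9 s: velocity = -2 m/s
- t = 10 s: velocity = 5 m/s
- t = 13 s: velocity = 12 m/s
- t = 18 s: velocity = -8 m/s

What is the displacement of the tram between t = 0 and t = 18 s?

Displacement is the signed area under the v-t curve.
0–4 s: ½(-10 + 9)(4) = -2 m
4–9 s: ½(9 + -2)(5) = 17.5 m
9–10 s: ½(-2 + 5)(1) = 1.5 m
10–13 s: ½(5 + 12)(3) = 25.5 m
13–18 s: ½(12 + -8)(5) = 10 m
Net displacement = 52.5 m

52.5 m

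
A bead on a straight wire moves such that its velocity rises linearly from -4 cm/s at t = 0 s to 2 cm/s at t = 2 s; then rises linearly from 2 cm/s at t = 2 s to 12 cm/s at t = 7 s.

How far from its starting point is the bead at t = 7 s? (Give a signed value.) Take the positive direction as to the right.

Displacement is the signed area under the v-t curve.
0–2 s: ½(-4 + 2)(2) = -2 cm
2–7 s: ½(2 + 12)(5) = 35 cm
Net displacement = 33 cm

33 cm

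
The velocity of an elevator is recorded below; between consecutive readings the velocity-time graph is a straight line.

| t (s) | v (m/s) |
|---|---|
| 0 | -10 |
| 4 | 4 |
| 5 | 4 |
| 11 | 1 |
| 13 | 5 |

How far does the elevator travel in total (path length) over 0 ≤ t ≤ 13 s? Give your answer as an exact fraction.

Total distance travelled is ∫|v| dt — sum the magnitudes of each area piece.
0–4 s: v = 0 at t = 20/7 s; triangle areas 100/7 + 16/7 = 116/7 m
4–5 s: |4| × 1 = 4 m
5–11 s: |½(4 + 1)(6)| = 15 m
11–13 s: |½(1 + 5)(2)| = 6 m
Total distance = 291/7 m

291/7 m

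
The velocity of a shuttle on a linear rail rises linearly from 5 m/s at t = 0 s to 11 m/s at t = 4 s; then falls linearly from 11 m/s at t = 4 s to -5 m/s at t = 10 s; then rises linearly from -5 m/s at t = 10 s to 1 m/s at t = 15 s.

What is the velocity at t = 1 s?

6.5 m/s

On 0–4 s the graph is linear from 5 to 11 m/s: v(1) = 5 + (11 − 5)·(1 − 0)/(4 − 0) = 6.5 m/s.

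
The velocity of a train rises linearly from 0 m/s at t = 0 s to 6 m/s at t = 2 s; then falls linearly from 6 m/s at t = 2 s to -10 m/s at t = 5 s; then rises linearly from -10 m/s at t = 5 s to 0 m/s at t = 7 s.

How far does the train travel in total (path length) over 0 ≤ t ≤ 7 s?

28.75 m

Distance (not displacement) is the total path length: add the absolute areas under v-t.
0–2 s: |½(0 + 6)(2)| = 6 m
2–5 s: v = 0 at t = 3.125 s; triangle areas 3.375 + 9.375 = 12.75 m
5–7 s: |½(-10 + 0)(2)| = 10 m
Total distance = 28.75 m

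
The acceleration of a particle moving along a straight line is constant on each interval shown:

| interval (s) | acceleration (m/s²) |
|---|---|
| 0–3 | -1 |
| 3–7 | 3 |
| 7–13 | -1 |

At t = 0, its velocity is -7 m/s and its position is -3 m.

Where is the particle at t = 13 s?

-50.5 m

On each constant-a segment, Δv = aΔt and Δx = v₀Δt + ½aΔt²; chain segment to segment.
0–3 s: v starts -7 m/s; Δx = -7·3 + ½·-1·3² = -25.5 m; v ends -10 m/s.
3–7 s: v starts -10 m/s; Δx = -10·4 + ½·3·4² = -16 m; v ends 2 m/s.
7–13 s: v starts 2 m/s; Δx = 2·6 + ½·-1·6² = -6 m; v ends -4 m/s.
x(13) = -3 + Σ Δx = -50.5 m.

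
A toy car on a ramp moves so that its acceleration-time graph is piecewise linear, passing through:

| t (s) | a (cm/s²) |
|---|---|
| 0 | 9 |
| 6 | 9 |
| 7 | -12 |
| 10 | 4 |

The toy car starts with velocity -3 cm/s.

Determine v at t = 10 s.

Δv equals the area under the a-t graph; then v = v₀ + Δv.
0–6 s: 9 × 6 = 54 cm/s
6–7 s: ½(9 + -12)(1) = -1.5 cm/s
7–10 s: ½(-12 + 4)(3) = -12 cm/s
Δv = 40.5 cm/s, so v(10) = -3 + (40.5) = 37.5 cm/s.

37.5 cm/s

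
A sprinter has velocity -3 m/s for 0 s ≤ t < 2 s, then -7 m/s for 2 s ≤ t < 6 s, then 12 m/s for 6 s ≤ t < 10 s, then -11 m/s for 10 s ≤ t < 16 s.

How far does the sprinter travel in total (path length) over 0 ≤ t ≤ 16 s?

Total distance travelled is ∫|v| dt — sum the magnitudes of each area piece.
0–2 s: |-3| × 2 = 6 m
2–6 s: |-7| × 4 = 28 m
6–10 s: |12| × 4 = 48 m
10–16 s: |-11| × 6 = 66 m
Total distance = 148 m

148 m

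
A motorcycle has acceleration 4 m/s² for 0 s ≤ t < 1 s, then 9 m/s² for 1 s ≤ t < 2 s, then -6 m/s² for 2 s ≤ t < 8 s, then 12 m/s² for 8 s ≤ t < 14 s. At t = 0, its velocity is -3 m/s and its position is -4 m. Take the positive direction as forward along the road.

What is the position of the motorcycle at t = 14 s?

On each constant-a segment, Δv = aΔt and Δx = v₀Δt + ½aΔt²; chain segment to segment.
0–1 s: v starts -3 m/s; Δx = -3·1 + ½·4·1² = -1 m; v ends 1 m/s.
1–2 s: v starts 1 m/s; Δx = 1·1 + ½·9·1² = 5.5 m; v ends 10 m/s.
2–8 s: v starts 10 m/s; Δx = 10·6 + ½·-6·6² = -48 m; v ends -26 m/s.
8–14 s: v starts -26 m/s; Δx = -26·6 + ½·12·6² = 60 m; v ends 46 m/s.
x(14) = -4 + Σ Δx = 12.5 m.

12.5 m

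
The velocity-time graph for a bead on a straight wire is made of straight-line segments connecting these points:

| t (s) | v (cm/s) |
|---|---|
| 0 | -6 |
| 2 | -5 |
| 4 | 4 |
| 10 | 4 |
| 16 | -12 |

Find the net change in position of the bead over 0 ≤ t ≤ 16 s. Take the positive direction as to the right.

-12 cm

Net displacement equals the area under the velocity-time graph (areas below the axis count negative).
0–2 s: ½(-6 + -5)(2) = -11 cm
2–4 s: ½(-5 + 4)(2) = -1 cm
4–10 s: 4 × 6 = 24 cm
10–16 s: ½(4 + -12)(6) = -24 cm
Net displacement = -12 cm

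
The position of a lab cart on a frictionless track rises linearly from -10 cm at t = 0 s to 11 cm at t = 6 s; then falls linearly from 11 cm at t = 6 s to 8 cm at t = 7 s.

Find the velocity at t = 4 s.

3.5 cm/s

Velocity is the slope of the x-t graph on 0–6 s: (11 − -10)/(6 − 0) = 3.5 cm/s.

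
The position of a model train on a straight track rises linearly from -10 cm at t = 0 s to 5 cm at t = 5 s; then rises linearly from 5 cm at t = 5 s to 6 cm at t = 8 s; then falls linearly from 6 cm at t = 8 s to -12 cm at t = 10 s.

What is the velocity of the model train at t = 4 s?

3 cm/s

Velocity is the slope of the x-t graph on 0–5 s: (5 − -10)/(5 − 0) = 3 cm/s.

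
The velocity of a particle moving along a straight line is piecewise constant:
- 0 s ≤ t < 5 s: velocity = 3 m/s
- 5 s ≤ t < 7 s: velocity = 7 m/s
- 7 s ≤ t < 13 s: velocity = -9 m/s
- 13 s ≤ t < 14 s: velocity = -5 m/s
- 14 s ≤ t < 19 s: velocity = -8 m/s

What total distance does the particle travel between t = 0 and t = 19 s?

128 m

Total distance travelled is ∫|v| dt — sum the magnitudes of each area piece.
0–5 s: |3| × 5 = 15 m
5–7 s: |7| × 2 = 14 m
7–13 s: |-9| × 6 = 54 m
13–14 s: |-5| × 1 = 5 m
14–19 s: |-8| × 5 = 40 m
Total distance = 128 m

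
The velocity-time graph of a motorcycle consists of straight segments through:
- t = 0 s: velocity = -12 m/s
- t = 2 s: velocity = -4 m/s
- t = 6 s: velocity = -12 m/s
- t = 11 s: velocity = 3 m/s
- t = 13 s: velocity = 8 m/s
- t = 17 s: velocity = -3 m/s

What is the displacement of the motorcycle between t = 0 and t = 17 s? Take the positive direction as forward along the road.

-49.5 m

Net displacement equals the area under the velocity-time graph (areas below the axis count negative).
0–2 s: ½(-12 + -4)(2) = -16 m
2–6 s: ½(-4 + -12)(4) = -32 m
6–11 s: ½(-12 + 3)(5) = -22.5 m
11–13 s: ½(3 + 8)(2) = 11 m
13–17 s: ½(8 + -3)(4) = 10 m
Net displacement = -49.5 m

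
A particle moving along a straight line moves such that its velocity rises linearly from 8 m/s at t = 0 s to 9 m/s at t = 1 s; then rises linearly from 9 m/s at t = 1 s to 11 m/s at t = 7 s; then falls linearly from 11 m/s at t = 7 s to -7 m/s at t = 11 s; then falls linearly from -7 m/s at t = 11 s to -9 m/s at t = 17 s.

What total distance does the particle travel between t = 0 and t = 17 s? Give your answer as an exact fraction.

2437/18 m

Distance (not displacement) is the total path length: add the absolute areas under v-t.
0–1 s: |½(8 + 9)(1)| = 8.5 m
1–7 s: |½(9 + 11)(6)| = 60 m
7–11 s: v = 0 at t = 85/9 s; triangle areas 121/9 + 49/9 = 170/9 m
11–17 s: |½(-7 + -9)(6)| = 48 m
Total distance = 2437/18 m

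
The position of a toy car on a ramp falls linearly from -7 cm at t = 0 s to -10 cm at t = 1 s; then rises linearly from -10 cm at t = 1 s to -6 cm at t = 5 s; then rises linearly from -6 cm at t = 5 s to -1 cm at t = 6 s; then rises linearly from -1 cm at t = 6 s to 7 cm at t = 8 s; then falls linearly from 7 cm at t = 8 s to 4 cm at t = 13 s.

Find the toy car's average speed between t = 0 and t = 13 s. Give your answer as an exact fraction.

23/13 cm/s

Average speed = (total path length)/(elapsed time); on a piecewise-linear x-t graph the path length is Σ|Δx|.
0–1 s: |Δx| = |-10 − -7| = 3 cm
1–5 s: |Δx| = |-6 − -10| = 4 cm
5–6 s: |Δx| = |-1 − -6| = 5 cm
6–8 s: |Δx| = |7 − -1| = 8 cm
8–13 s: |Δx| = |4 − 7| = 3 cm
Total path = 23 cm; average speed = 23/13 = 23/13 cm/s.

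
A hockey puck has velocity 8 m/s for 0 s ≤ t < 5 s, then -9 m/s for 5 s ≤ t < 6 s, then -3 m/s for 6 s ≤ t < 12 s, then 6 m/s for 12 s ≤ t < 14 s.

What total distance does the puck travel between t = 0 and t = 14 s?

79 m

Total distance travelled is ∫|v| dt — sum the magnitudes of each area piece.
0–5 s: |8| × 5 = 40 m
5–6 s: |-9| × 1 = 9 m
6–12 s: |-3| × 6 = 18 m
12–14 s: |6| × 2 = 12 m
Total distance = 79 m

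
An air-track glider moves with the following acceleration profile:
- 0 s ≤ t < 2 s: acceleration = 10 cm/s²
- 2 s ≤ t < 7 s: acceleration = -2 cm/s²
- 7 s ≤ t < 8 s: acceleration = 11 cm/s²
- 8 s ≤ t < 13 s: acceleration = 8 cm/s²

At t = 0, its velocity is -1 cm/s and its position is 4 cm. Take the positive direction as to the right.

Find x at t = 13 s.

306.5 cm

On each constant-a segment, Δv = aΔt and Δx = v₀Δt + ½aΔt²; chain segment to segment.
0–2 s: v starts -1 cm/s; Δx = -1·2 + ½·10·2² = 18 cm; v ends 19 cm/s.
2–7 s: v starts 19 cm/s; Δx = 19·5 + ½·-2·5² = 70 cm; v ends 9 cm/s.
7–8 s: v starts 9 cm/s; Δx = 9·1 + ½·11·1² = 14.5 cm; v ends 20 cm/s.
8–13 s: v starts 20 cm/s; Δx = 20·5 + ½·8·5² = 200 cm; v ends 60 cm/s.
x(13) = 4 + Σ Δx = 306.5 cm.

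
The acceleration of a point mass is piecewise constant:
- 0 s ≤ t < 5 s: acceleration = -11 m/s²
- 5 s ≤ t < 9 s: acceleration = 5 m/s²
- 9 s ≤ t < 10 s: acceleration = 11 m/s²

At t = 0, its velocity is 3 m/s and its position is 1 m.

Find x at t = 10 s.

On each constant-a segment, Δv = aΔt and Δx = v₀Δt + ½aΔt²; chain segment to segment.
0–5 s: v starts 3 m/s; Δx = 3·5 + ½·-11·5² = -122.5 m; v ends -52 m/s.
5–9 s: v starts -52 m/s; Δx = -52·4 + ½·5·4² = -168 m; v ends -32 m/s.
9–10 s: v starts -32 m/s; Δx = -32·1 + ½·11·1² = -26.5 m; v ends -21 m/s.
x(10) = 1 + Σ Δx = -316 m.

-316 m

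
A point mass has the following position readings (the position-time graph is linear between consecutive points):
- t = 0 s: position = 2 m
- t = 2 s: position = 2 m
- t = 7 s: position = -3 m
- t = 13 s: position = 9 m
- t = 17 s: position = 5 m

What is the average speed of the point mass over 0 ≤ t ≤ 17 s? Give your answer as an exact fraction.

21/17 m/s

Average speed = (total path length)/(elapsed time); on a piecewise-linear x-t graph the path length is Σ|Δx|.
0–2 s: |Δx| = |2 − 2| = 0 m
2–7 s: |Δx| = |-3 − 2| = 5 m
7–13 s: |Δx| = |9 − -3| = 12 m
13–17 s: |Δx| = |5 − 9| = 4 m
Total path = 21 m; average speed = 21/17 = 21/17 m/s.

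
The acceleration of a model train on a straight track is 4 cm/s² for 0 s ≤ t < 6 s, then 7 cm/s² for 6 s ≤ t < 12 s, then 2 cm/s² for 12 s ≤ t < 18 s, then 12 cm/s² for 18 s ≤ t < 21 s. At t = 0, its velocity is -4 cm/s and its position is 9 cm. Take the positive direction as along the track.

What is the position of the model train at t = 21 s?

On each constant-a segment, Δv = aΔt and Δx = v₀Δt + ½aΔt²; chain segment to segment.
0–6 s: v starts -4 cm/s; Δx = -4·6 + ½·4·6² = 48 cm; v ends 20 cm/s.
6–12 s: v starts 20 cm/s; Δx = 20·6 + ½·7·6² = 246 cm; v ends 62 cm/s.
12–18 s: v starts 62 cm/s; Δx = 62·6 + ½·2·6² = 408 cm; v ends 74 cm/s.
18–21 s: v starts 74 cm/s; Δx = 74·3 + ½·12·3² = 276 cm; v ends 110 cm/s.
x(21) = 9 + Σ Δx = 987 cm.

987 cm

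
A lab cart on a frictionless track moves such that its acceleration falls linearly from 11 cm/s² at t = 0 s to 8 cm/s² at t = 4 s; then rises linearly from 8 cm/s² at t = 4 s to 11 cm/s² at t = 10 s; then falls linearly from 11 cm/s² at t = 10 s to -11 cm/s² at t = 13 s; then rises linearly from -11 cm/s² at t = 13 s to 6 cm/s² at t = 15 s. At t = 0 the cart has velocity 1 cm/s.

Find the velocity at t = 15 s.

Δv equals the area under the a-t graph; then v = v₀ + Δv.
0–4 s: ½(11 + 8)(4) = 38 cm/s
4–10 s: ½(8 + 11)(6) = 57 cm/s
10–13 s: ½(11 + -11)(3) = 0 cm/s
13–15 s: ½(-11 + 6)(2) = -5 cm/s
Δv = 90 cm/s, so v(15) = 1 + (90) = 91 cm/s.

91 cm/s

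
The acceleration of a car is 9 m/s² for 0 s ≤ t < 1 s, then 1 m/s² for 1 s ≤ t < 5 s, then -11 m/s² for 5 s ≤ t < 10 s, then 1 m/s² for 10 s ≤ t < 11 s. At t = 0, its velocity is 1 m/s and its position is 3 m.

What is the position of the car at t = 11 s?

-51.5 m

On each constant-a segment, Δv = aΔt and Δx = v₀Δt + ½aΔt²; chain segment to segment.
0–1 s: v starts 1 m/s; Δx = 1·1 + ½·9·1² = 5.5 m; v ends 10 m/s.
1–5 s: v starts 10 m/s; Δx = 10·4 + ½·1·4² = 48 m; v ends 14 m/s.
5–10 s: v starts 14 m/s; Δx = 14·5 + ½·-11·5² = -67.5 m; v ends -41 m/s.
10–11 s: v starts -41 m/s; Δx = -41·1 + ½·1·1² = -40.5 m; v ends -40 m/s.
x(11) = 3 + Σ Δx = -51.5 m.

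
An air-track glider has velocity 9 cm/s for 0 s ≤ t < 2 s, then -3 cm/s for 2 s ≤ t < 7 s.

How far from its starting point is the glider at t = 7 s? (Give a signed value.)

3 cm

Displacement is the signed area under the v-t curve.
0–2 s: 9 × 2 = 18 cm
2–7 s: -3 × 5 = -15 cm
Net displacement = 3 cm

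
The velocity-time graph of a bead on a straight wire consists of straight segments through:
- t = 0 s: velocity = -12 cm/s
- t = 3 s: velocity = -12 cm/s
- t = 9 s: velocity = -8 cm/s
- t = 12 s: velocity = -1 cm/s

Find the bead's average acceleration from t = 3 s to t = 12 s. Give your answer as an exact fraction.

11/9 cm/s²

Average acceleration = Δv/Δt = (-1 − -12)/(12 − 3) = 11/9 cm/s².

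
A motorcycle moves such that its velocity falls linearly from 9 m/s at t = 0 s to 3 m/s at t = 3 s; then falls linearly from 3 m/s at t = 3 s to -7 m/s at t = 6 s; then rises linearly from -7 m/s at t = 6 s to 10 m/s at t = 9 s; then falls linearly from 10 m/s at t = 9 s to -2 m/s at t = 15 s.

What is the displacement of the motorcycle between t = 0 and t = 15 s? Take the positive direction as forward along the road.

Displacement is the signed area under the v-t curve.
0–3 s: ½(9 + 3)(3) = 18 m
3–6 s: ½(3 + -7)(3) = -6 m
6–9 s: ½(-7 + 10)(3) = 4.5 m
9–15 s: ½(10 + -2)(6) = 24 m
Net displacement = 40.5 m

40.5 m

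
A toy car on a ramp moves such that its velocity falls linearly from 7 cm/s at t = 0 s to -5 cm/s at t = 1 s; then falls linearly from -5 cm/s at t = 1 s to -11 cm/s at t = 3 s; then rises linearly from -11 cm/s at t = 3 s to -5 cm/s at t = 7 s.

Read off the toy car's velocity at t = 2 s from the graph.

-8 cm/s

On 1–3 s the graph is linear from -5 to -11 cm/s: v(2) = -5 + (-11 − -5)·(2 − 1)/(3 − 1) = -8 cm/s.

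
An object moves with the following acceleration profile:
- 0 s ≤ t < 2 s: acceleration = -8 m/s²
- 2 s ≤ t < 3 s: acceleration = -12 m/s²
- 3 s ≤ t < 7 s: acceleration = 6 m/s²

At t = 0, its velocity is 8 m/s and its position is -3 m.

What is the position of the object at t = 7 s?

-49 m

On each constant-a segment, Δv = aΔt and Δx = v₀Δt + ½aΔt²; chain segment to segment.
0–2 s: v starts 8 m/s; Δx = 8·2 + ½·-8·2² = 0 m; v ends -8 m/s.
2–3 s: v starts -8 m/s; Δx = -8·1 + ½·-12·1² = -14 m; v ends -20 m/s.
3–7 s: v starts -20 m/s; Δx = -20·4 + ½·6·4² = -32 m; v ends 4 m/s.
x(7) = -3 + Σ Δx = -49 m.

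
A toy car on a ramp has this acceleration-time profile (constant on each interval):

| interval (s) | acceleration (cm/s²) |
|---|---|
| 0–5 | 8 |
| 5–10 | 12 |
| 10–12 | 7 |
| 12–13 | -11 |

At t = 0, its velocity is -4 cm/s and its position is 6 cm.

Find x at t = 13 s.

726.5 cm

On each constant-a segment, Δv = aΔt and Δx = v₀Δt + ½aΔt²; chain segment to segment.
0–5 s: v starts -4 cm/s; Δx = -4·5 + ½·8·5² = 80 cm; v ends 36 cm/s.
5–10 s: v starts 36 cm/s; Δx = 36·5 + ½·12·5² = 330 cm; v ends 96 cm/s.
10–12 s: v starts 96 cm/s; Δx = 96·2 + ½·7·2² = 206 cm; v ends 110 cm/s.
12–13 s: v starts 110 cm/s; Δx = 110·1 + ½·-11·1² = 104.5 cm; v ends 99 cm/s.
x(13) = 6 + Σ Δx = 726.5 cm.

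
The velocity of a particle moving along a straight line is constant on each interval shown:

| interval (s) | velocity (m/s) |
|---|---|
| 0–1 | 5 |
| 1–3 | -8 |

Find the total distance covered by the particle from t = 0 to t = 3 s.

21 m

Total distance travelled is ∫|v| dt — sum the magnitudes of each area piece.
0–1 s: |5| × 1 = 5 m
1–3 s: |-8| × 2 = 16 m
Total distance = 21 m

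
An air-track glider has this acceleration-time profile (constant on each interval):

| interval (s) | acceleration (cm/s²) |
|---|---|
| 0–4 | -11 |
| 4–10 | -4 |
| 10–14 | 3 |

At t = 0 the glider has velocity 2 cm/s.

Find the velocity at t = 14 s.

Δv equals the area under the a-t graph; then v = v₀ + Δv.
0–4 s: -11 × 4 = -44 cm/s
4–10 s: -4 × 6 = -24 cm/s
10–14 s: 3 × 4 = 12 cm/s
Δv = -56 cm/s, so v(14) = 2 + (-56) = -54 cm/s.

-54 cm/s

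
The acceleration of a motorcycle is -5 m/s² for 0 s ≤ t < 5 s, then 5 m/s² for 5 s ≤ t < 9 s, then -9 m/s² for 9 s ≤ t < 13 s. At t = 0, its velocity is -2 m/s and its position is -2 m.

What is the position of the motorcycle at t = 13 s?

On each constant-a segment, Δv = aΔt and Δx = v₀Δt + ½aΔt²; chain segment to segment.
0–5 s: v starts -2 m/s; Δx = -2·5 + ½·-5·5² = -72.5 m; v ends -27 m/s.
5–9 s: v starts -27 m/s; Δx = -27·4 + ½·5·4² = -68 m; v ends -7 m/s.
9–13 s: v starts -7 m/s; Δx = -7·4 + ½·-9·4² = -100 m; v ends -43 m/s.
x(13) = -2 + Σ Δx = -242.5 m.

-242.5 m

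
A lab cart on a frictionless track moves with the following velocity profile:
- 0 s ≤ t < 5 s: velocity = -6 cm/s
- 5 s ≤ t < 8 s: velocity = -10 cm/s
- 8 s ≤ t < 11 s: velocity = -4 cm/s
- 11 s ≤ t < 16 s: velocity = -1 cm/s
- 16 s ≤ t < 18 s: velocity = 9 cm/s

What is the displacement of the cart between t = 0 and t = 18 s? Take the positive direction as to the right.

Displacement is the signed area under the v-t curve.
0–5 s: -6 × 5 = -30 cm
5–8 s: -10 × 3 = -30 cm
8–11 s: -4 × 3 = -12 cm
11–16 s: -1 × 5 = -5 cm
16–18 s: 9 × 2 = 18 cm
Net displacement = -59 cm

-59 cm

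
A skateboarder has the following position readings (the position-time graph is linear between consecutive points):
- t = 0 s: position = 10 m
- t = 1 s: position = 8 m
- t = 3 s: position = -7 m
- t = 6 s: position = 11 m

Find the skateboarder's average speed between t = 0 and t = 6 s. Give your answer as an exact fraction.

35/6 m/s

Average speed = (total path length)/(elapsed time); on a piecewise-linear x-t graph the path length is Σ|Δx|.
0–1 s: |Δx| = |8 − 10| = 2 m
1–3 s: |Δx| = |-7 − 8| = 15 m
3–6 s: |Δx| = |11 − -7| = 18 m
Total path = 35 m; average speed = 35/6 = 35/6 m/s.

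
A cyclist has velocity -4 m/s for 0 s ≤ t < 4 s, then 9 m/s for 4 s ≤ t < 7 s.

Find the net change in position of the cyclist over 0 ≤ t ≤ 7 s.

Net displacement equals the area under the velocity-time graph (areas below the axis count negative).
0–4 s: -4 × 4 = -16 m
4–7 s: 9 × 3 = 27 m
Net displacement = 11 m

11 m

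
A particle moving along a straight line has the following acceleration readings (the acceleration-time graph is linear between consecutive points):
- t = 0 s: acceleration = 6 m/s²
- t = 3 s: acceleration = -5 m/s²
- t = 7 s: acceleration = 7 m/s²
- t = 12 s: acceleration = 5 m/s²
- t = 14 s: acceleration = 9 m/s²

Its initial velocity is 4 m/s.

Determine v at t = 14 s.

53.5 m/s

Δv equals the area under the a-t graph; then v = v₀ + Δv.
0–3 s: ½(6 + -5)(3) = 1.5 m/s
3–7 s: ½(-5 + 7)(4) = 4 m/s
7–12 s: ½(7 + 5)(5) = 30 m/s
12–14 s: ½(5 + 9)(2) = 14 m/s
Δv = 49.5 m/s, so v(14) = 4 + (49.5) = 53.5 m/s.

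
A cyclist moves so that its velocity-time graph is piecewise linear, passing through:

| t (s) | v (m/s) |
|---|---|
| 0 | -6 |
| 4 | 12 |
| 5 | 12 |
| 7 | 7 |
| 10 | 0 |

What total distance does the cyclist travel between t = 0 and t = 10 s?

61.5 m

Distance (not displacement) is the total path length: add the absolute areas under v-t.
0–4 s: v = 0 at t = 4/3 s; triangle areas 4 + 16 = 20 m
4–5 s: |12| × 1 = 12 m
5–7 s: |½(12 + 7)(2)| = 19 m
7–10 s: |½(7 + 0)(3)| = 10.5 m
Total distance = 61.5 m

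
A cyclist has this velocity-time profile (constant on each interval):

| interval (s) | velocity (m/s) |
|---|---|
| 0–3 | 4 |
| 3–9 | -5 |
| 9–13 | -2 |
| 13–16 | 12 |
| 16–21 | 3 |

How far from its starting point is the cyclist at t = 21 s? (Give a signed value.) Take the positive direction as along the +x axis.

25 m

Net displacement equals the area under the velocity-time graph (areas below the axis count negative).
0–3 s: 4 × 3 = 12 m
3–9 s: -5 × 6 = -30 m
9–13 s: -2 × 4 = -8 m
13–16 s: 12 × 3 = 36 m
16–21 s: 3 × 5 = 15 m
Net displacement = 25 m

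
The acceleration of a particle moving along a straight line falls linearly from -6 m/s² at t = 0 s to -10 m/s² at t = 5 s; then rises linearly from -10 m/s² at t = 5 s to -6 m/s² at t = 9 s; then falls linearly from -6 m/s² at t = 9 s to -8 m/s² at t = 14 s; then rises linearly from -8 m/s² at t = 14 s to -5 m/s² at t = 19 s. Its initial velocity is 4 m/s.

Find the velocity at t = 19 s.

Δv equals the area under the a-t graph; then v = v₀ + Δv.
0–5 s: ½(-6 + -10)(5) = -40 m/s
5–9 s: ½(-10 + -6)(4) = -32 m/s
9–14 s: ½(-6 + -8)(5) = -35 m/s
14–19 s: ½(-8 + -5)(5) = -32.5 m/s
Δv = -139.5 m/s, so v(19) = 4 + (-139.5) = -135.5 m/s.

-135.5 m/s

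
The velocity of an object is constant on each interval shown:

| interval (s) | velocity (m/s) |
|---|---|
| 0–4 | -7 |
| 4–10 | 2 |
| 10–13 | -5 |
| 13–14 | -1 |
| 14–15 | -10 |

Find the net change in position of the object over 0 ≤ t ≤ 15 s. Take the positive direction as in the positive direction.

-42 m

Net displacement equals the area under the velocity-time graph (areas below the axis count negative).
0–4 s: -7 × 4 = -28 m
4–10 s: 2 × 6 = 12 m
10–13 s: -5 × 3 = -15 m
13–14 s: -1 × 1 = -1 m
14–15 s: -10 × 1 = -10 m
Net displacement = -42 m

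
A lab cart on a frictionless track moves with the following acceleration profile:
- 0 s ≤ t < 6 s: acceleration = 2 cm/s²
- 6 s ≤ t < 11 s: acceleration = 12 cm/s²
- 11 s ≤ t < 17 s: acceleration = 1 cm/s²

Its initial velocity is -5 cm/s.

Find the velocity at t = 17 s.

73 cm/s

Δv equals the area under the a-t graph; then v = v₀ + Δv.
0–6 s: 2 × 6 = 12 cm/s
6–11 s: 12 × 5 = 60 cm/s
11–17 s: 1 × 6 = 6 cm/s
Δv = 78 cm/s, so v(17) = -5 + (78) = 73 cm/s.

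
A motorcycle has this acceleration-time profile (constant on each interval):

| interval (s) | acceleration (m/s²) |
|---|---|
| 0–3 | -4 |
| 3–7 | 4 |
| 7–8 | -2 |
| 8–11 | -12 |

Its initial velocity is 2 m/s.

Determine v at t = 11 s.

-32 m/s

Δv equals the area under the a-t graph; then v = v₀ + Δv.
0–3 s: -4 × 3 = -12 m/s
3–7 s: 4 × 4 = 16 m/s
7–8 s: -2 × 1 = -2 m/s
8–11 s: -12 × 3 = -36 m/s
Δv = -34 m/s, so v(11) = 2 + (-34) = -32 m/s.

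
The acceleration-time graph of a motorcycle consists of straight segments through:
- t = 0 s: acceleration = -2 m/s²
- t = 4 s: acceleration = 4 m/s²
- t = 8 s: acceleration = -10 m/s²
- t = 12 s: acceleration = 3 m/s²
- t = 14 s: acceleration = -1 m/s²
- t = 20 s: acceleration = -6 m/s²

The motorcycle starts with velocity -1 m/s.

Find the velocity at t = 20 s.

Δv equals the area under the a-t graph; then v = v₀ + Δv.
0–4 s: ½(-2 + 4)(4) = 4 m/s
4–8 s: ½(4 + -10)(4) = -12 m/s
8–12 s: ½(-10 + 3)(4) = -14 m/s
12–14 s: ½(3 + -1)(2) = 2 m/s
14–20 s: ½(-1 + -6)(6) = -21 m/s
Δv = -41 m/s, so v(20) = -1 + (-41) = -42 m/s.

-42 m/s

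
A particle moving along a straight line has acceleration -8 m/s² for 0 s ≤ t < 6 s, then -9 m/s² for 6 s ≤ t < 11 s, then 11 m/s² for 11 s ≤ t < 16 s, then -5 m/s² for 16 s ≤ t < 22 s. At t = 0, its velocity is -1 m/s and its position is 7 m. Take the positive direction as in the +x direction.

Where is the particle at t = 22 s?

On each constant-a segment, Δv = aΔt and Δx = v₀Δt + ½aΔt²; chain segment to segment.
0–6 s: v starts -1 m/s; Δx = -1·6 + ½·-8·6² = -150 m; v ends -49 m/s.
6–11 s: v starts -49 m/s; Δx = -49·5 + ½·-9·5² = -357.5 m; v ends -94 m/s.
11–16 s: v starts -94 m/s; Δx = -94·5 + ½·11·5² = -332.5 m; v ends -39 m/s.
16–22 s: v starts -39 m/s; Δx = -39·6 + ½·-5·6² = -324 m; v ends -69 m/s.
x(22) = 7 + Σ Δx = -1157 m.

-1157 m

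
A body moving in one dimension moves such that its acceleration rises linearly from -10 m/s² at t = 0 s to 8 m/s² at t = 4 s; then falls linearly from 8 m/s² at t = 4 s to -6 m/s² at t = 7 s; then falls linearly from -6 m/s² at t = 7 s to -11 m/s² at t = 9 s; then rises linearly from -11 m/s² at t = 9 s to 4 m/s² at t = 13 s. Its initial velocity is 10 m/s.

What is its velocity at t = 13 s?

-22 m/s

Δv equals the area under the a-t graph; then v = v₀ + Δv.
0–4 s: ½(-10 + 8)(4) = -4 m/s
4–7 s: ½(8 + -6)(3) = 3 m/s
7–9 s: ½(-6 + -11)(2) = -17 m/s
9–13 s: ½(-11 + 4)(4) = -14 m/s
Δv = -32 m/s, so v(13) = 10 + (-32) = -22 m/s.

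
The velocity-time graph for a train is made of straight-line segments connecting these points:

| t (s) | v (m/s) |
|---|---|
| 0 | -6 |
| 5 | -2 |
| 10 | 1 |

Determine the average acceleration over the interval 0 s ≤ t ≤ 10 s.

Average acceleration = Δv/Δt = (1 − -6)/(10 − 0) = 0.7 m/s².

0.7 m/s²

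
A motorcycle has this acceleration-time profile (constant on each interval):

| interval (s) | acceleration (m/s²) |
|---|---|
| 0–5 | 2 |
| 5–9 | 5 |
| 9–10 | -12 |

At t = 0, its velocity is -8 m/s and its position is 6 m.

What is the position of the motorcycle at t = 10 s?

55 m

On each constant-a segment, Δv = aΔt and Δx = v₀Δt + ½aΔt²; chain segment to segment.
0–5 s: v starts -8 m/s; Δx = -8·5 + ½·2·5² = -15 m; v ends 2 m/s.
5–9 s: v starts 2 m/s; Δx = 2·4 + ½·5·4² = 48 m; v ends 22 m/s.
9–10 s: v starts 22 m/s; Δx = 22·1 + ½·-12·1² = 16 m; v ends 10 m/s.
x(10) = 6 + Σ Δx = 55 m.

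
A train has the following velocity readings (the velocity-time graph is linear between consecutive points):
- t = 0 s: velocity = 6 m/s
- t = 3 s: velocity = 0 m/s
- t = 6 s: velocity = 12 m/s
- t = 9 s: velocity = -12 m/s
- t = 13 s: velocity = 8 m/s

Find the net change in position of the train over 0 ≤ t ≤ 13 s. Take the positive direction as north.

19 m

Displacement is the signed area under the v-t curve.
0–3 s: ½(6 + 0)(3) = 9 m
3–6 s: ½(0 + 12)(3) = 18 m
6–9 s: ½(12 + -12)(3) = 0 m
9–13 s: ½(-12 + 8)(4) = -8 m
Net displacement = 19 m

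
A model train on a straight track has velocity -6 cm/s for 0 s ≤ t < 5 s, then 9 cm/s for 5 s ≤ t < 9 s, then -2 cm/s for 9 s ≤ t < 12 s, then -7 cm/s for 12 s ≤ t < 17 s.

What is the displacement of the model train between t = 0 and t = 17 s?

-35 cm

Displacement is the signed area under the v-t curve.
0–5 s: -6 × 5 = -30 cm
5–9 s: 9 × 4 = 36 cm
9–12 s: -2 × 3 = -6 cm
12–17 s: -7 × 5 = -35 cm
Net displacement = -35 cm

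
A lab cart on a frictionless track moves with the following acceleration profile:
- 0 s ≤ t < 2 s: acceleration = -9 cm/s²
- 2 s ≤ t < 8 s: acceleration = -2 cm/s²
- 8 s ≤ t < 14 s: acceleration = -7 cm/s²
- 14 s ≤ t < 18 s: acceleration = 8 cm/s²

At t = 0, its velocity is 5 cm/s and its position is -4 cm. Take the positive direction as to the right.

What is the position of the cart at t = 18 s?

-606 cm

On each constant-a segment, Δv = aΔt and Δx = v₀Δt + ½aΔt²; chain segment to segment.
0–2 s: v starts 5 cm/s; Δx = 5·2 + ½·-9·2² = -8 cm; v ends -13 cm/s.
2–8 s: v starts -13 cm/s; Δx = -13·6 + ½·-2·6² = -114 cm; v ends -25 cm/s.
8–14 s: v starts -25 cm/s; Δx = -25·6 + ½·-7·6² = -276 cm; v ends -67 cm/s.
14–18 s: v starts -67 cm/s; Δx = -67·4 + ½·8·4² = -204 cm; v ends -35 cm/s.
x(18) = -4 + Σ Δx = -606 cm.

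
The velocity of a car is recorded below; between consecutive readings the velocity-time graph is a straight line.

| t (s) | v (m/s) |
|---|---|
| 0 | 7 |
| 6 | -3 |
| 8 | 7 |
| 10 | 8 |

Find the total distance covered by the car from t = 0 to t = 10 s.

38.2 m

Distance (not displacement) is the total path length: add the absolute areas under v-t.
0–6 s: v = 0 at t = 4.2 s; triangle areas 14.7 + 2.7 = 17.4 m
6–8 s: v = 0 at t = 6.6 s; triangle areas 0.9 + 4.9 = 5.8 m
8–10 s: |½(7 + 8)(2)| = 15 m
Total distance = 38.2 m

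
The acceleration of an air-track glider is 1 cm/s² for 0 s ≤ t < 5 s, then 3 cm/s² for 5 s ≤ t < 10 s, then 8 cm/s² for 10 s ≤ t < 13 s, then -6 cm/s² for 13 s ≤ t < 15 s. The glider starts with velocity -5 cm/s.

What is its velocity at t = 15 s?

Δv equals the area under the a-t graph; then v = v₀ + Δv.
0–5 s: 1 × 5 = 5 cm/s
5–10 s: 3 × 5 = 15 cm/s
10–13 s: 8 × 3 = 24 cm/s
13–15 s: -6 × 2 = -12 cm/s
Δv = 32 cm/s, so v(15) = -5 + (32) = 27 cm/s.

27 cm/s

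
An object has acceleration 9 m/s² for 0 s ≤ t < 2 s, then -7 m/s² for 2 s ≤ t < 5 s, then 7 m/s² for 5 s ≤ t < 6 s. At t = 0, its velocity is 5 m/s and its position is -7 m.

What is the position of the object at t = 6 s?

64 m

On each constant-a segment, Δv = aΔt and Δx = v₀Δt + ½aΔt²; chain segment to segment.
0–2 s: v starts 5 m/s; Δx = 5·2 + ½·9·2² = 28 m; v ends 23 m/s.
2–5 s: v starts 23 m/s; Δx = 23·3 + ½·-7·3² = 37.5 m; v ends 2 m/s.
5–6 s: v starts 2 m/s; Δx = 2·1 + ½·7·1² = 5.5 m; v ends 9 m/s.
x(6) = -7 + Σ Δx = 64 m.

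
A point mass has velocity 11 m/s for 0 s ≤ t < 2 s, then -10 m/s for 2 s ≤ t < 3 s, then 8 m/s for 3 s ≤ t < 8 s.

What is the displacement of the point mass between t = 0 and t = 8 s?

Displacement is the signed area under the v-t curve.
0–2 s: 11 × 2 = 22 m
2–3 s: -10 × 1 = -10 m
3–8 s: 8 × 5 = 40 m
Net displacement = 52 m

52 m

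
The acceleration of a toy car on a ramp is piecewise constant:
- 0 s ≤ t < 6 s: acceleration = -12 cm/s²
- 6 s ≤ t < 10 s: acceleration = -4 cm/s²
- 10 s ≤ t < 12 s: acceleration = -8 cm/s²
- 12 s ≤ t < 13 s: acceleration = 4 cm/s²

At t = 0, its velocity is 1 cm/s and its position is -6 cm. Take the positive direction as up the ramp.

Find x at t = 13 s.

-823 cm

On each constant-a segment, Δv = aΔt and Δx = v₀Δt + ½aΔt²; chain segment to segment.
0–6 s: v starts 1 cm/s; Δx = 1·6 + ½·-12·6² = -210 cm; v ends -71 cm/s.
6–10 s: v starts -71 cm/s; Δx = -71·4 + ½·-4·4² = -316 cm; v ends -87 cm/s.
10–12 s: v starts -87 cm/s; Δx = -87·2 + ½·-8·2² = -190 cm; v ends -103 cm/s.
12–13 s: v starts -103 cm/s; Δx = -103·1 + ½·4·1² = -101 cm; v ends -99 cm/s.
x(13) = -6 + Σ Δx = -823 cm.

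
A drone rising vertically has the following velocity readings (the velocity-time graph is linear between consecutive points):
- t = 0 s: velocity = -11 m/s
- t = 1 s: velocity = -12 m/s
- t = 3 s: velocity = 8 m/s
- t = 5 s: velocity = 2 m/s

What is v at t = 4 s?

On 3–5 s the graph is linear from 8 to 2 m/s: v(4) = 8 + (2 − 8)·(4 − 3)/(5 − 3) = 5 m/s.

5 m/s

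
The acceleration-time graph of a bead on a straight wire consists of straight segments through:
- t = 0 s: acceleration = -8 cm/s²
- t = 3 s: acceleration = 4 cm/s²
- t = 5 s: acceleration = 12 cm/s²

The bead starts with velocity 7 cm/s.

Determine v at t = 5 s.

Δv equals the area under the a-t graph; then v = v₀ + Δv.
0–3 s: ½(-8 + 4)(3) = -6 cm/s
3–5 s: ½(4 + 12)(2) = 16 cm/s
Δv = 10 cm/s, so v(5) = 7 + (10) = 17 cm/s.

17 cm/s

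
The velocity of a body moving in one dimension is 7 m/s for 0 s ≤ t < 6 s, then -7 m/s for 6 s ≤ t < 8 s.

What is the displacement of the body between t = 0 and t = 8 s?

Net displacement equals the area under the velocity-time graph (areas below the axis count negative).
0–6 s: 7 × 6 = 42 m
6–8 s: -7 × 2 = -14 m
Net displacement = 28 m

28 m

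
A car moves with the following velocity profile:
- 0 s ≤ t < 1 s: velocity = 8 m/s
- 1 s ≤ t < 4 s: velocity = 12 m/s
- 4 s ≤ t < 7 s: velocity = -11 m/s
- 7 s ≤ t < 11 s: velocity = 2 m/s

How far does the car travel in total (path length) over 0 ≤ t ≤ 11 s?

Distance (not displacement) is the total path length: add the absolute areas under v-t.
0–1 s: |8| × 1 = 8 m
1–4 s: |12| × 3 = 36 m
4–7 s: |-11| × 3 = 33 m
7–11 s: |2| × 4 = 8 m
Total distance = 85 m

85 m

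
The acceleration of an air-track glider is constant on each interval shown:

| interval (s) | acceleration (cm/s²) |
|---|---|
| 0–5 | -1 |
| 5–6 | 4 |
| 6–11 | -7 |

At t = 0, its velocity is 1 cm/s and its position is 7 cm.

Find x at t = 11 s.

On each constant-a segment, Δv = aΔt and Δx = v₀Δt + ½aΔt²; chain segment to segment.
0–5 s: v starts 1 cm/s; Δx = 1·5 + ½·-1·5² = -7.5 cm; v ends -4 cm/s.
5–6 s: v starts -4 cm/s; Δx = -4·1 + ½·4·1² = -2 cm; v ends 0 cm/s.
6–11 s: v starts 0 cm/s; Δx = 0·5 + ½·-7·5² = -87.5 cm; v ends -35 cm/s.
x(11) = 7 + Σ Δx = -90 cm.

-90 cm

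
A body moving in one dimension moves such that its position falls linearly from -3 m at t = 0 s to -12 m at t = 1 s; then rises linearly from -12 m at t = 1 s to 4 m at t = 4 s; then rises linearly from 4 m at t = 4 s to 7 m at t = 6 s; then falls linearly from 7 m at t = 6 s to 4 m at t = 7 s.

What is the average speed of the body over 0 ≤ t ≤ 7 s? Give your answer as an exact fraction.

Average speed = (total path length)/(elapsed time); on a piecewise-linear x-t graph the path length is Σ|Δx|.
0–1 s: |Δx| = |-12 − -3| = 9 m
1–4 s: |Δx| = |4 − -12| = 16 m
4–6 s: |Δx| = |7 − 4| = 3 m
6–7 s: |Δx| = |4 − 7| = 3 m
Total path = 31 m; average speed = 31/7 = 31/7 m/s.

31/7 m/s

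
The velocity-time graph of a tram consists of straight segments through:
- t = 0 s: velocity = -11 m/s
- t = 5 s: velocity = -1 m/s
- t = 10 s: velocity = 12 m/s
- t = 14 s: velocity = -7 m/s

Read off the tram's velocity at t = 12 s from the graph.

2.5 m/s

On 10–14 s the graph is linear from 12 to -7 m/s: v(12) = 12 + (-7 − 12)·(12 − 10)/(14 − 10) = 2.5 m/s.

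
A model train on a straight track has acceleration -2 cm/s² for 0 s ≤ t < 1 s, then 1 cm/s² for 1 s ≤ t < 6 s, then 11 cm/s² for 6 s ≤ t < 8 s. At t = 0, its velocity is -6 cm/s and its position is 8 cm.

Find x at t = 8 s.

On each constant-a segment, Δv = aΔt and Δx = v₀Δt + ½aΔt²; chain segment to segment.
0–1 s: v starts -6 cm/s; Δx = -6·1 + ½·-2·1² = -7 cm; v ends -8 cm/s.
1–6 s: v starts -8 cm/s; Δx = -8·5 + ½·1·5² = -27.5 cm; v ends -3 cm/s.
6–8 s: v starts -3 cm/s; Δx = -3·2 + ½·11·2² = 16 cm; v ends 19 cm/s.
x(8) = 8 + Σ Δx = -10.5 cm.

-10.5 cm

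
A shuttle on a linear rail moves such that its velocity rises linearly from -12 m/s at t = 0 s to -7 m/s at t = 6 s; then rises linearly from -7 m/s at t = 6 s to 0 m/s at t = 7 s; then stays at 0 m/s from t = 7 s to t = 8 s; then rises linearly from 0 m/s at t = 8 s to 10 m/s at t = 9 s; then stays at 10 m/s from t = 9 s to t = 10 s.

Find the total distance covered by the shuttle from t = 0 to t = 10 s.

Total distance travelled is ∫|v| dt — sum the magnitudes of each area piece.
0–6 s: |½(-12 + -7)(6)| = 57 m
6–7 s: |½(-7 + 0)(1)| = 3.5 m
7–8 s: |0| × 1 = 0 m
8–9 s: |½(0 + 10)(1)| = 5 m
9–10 s: |10| × 1 = 10 m
Total distance = 75.5 m

75.5 m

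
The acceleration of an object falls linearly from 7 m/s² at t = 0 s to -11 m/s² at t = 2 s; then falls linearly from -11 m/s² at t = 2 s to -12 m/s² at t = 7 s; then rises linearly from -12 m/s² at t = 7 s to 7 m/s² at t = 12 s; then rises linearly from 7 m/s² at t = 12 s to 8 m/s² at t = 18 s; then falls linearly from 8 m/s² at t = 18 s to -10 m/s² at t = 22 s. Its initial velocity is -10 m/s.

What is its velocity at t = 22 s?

Δv equals the area under the a-t graph; then v = v₀ + Δv.
0–2 s: ½(7 + -11)(2) = -4 m/s
2–7 s: ½(-11 + -12)(5) = -57.5 m/s
7–12 s: ½(-12 + 7)(5) = -12.5 m/s
12–18 s: ½(7 + 8)(6) = 45 m/s
18–22 s: ½(8 + -10)(4) = -4 m/s
Δv = -33 m/s, so v(22) = -10 + (-33) = -43 m/s.

-43 m/s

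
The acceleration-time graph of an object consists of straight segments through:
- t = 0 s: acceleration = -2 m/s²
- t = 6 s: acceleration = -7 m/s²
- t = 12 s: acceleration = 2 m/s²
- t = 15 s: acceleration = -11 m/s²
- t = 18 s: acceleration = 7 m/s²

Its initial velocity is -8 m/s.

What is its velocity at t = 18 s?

Δv equals the area under the a-t graph; then v = v₀ + Δv.
0–6 s: ½(-2 + -7)(6) = -27 m/s
6–12 s: ½(-7 + 2)(6) = -15 m/s
12–15 s: ½(2 + -11)(3) = -13.5 m/s
15–18 s: ½(-11 + 7)(3) = -6 m/s
Δv = -61.5 m/s, so v(18) = -8 + (-61.5) = -69.5 m/s.

-69.5 m/s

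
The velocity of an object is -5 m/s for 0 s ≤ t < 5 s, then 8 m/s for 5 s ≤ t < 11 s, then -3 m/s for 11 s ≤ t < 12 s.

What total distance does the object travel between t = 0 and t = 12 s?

76 m

Total distance travelled is ∫|v| dt — sum the magnitudes of each area piece.
0–5 s: |-5| × 5 = 25 m
5–11 s: |8| × 6 = 48 m
11–12 s: |-3| × 1 = 3 m
Total distance = 76 m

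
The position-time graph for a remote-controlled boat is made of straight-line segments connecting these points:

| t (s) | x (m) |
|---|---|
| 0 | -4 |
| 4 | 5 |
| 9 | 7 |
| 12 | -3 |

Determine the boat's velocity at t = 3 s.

2.25 m/s

Velocity is the slope of the x-t graph on 0–4 s: (5 − -4)/(4 − 0) = 2.25 m/s.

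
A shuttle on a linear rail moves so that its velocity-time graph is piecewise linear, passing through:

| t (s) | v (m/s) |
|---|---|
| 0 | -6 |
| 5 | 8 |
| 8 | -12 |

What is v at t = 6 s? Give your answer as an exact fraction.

On 5–8 s the graph is linear from 8 to -12 m/s: v(6) = 8 + (-12 − 8)·(6 − 5)/(8 − 5) = 4/3 m/s.

4/3 m/s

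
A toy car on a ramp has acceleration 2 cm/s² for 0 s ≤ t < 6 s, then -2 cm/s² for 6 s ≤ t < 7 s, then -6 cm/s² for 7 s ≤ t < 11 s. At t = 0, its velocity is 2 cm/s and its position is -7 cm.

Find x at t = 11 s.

On each constant-a segment, Δv = aΔt and Δx = v₀Δt + ½aΔt²; chain segment to segment.
0–6 s: v starts 2 cm/s; Δx = 2·6 + ½·2·6² = 48 cm; v ends 14 cm/s.
6–7 s: v starts 14 cm/s; Δx = 14·1 + ½·-2·1² = 13 cm; v ends 12 cm/s.
7–11 s: v starts 12 cm/s; Δx = 12·4 + ½·-6·4² = 0 cm; v ends -12 cm/s.
x(11) = -7 + Σ Δx = 54 cm.

54 cm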